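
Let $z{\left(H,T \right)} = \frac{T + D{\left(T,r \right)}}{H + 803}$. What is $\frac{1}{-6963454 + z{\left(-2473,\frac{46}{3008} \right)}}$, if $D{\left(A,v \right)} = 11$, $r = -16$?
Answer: $- \frac{2511680}{17489968159287} \approx -1.4361 \cdot 10^{-7}$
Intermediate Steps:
$z{\left(H,T \right)} = \frac{11 + T}{803 + H}$ ($z{\left(H,T \right)} = \frac{T + 11}{H + 803} = \frac{11 + T}{803 + H}$)
$\frac{1}{-6963454 + z{\left(-2473,\frac{46}{3008} \right)}} = \frac{1}{-6963454 + \frac{11 + \frac{46}{3008}}{803 - 2473}} = \frac{1}{-6963454 + \frac{11 + 46 \cdot \frac{1}{3008}}{-1670}} = \frac{1}{-6963454 - \frac{11 + \frac{23}{1504}}{1670}} = \frac{1}{-6963454 - \frac{16567}{2511680}} = \frac{1}{- \frac{17489968159287}{2511680}} = - \frac{2511680}{17489968159287}$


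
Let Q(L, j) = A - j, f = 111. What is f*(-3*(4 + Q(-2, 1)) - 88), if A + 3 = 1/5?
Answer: -49173/5 ≈ -9834.6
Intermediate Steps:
A = -14/5 (A = -3 + 1/5 = -3 + ⅕ = -14/5 ≈ -2.8000)
Q(L, j) = -14/5 - j
f*(-3*(4 + Q(-2, 1)) - 88) = 111*(-3*(4 + (-14/5 - 1*1)) - 88) = 111*(-3*(4 + (-14/5 - 1)) - 88) = 111*(-3*(4 - 19/5) - 88) = 111*(-3*⅕ - 88) = 111*(-⅗ - 88) = 111*(-443/5) = -49173/5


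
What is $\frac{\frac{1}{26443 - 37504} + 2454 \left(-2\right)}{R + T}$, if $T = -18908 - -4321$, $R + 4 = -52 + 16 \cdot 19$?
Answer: $\frac{4175953}{12200283} \approx 0.34228$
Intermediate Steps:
$R = 248$ ($R = -4 + \left(-52 + 16 \cdot 19\right) = -4 + \left(-52 + 304\right) = -4 + 252 = 248$)
$T = -14587$ ($T = -18908 + 4321 = -14587$)
$\frac{\frac{1}{26443 - 37504} + 2454 \left(-2\right)}{R + T} = \frac{\frac{1}{26443 - 37504} + 2454 \left(-2\right)}{248 - 14587} = \frac{\frac{1}{-11061} - 4908}{-14339} = \left(- \frac{1}{11061} - 4908\right) \left(- \frac{1}{14339}\right) = \left(- \frac{54287389}{11061}\right) \left(- \frac{1}{14339}\right) = \frac{4175953}{12200283}$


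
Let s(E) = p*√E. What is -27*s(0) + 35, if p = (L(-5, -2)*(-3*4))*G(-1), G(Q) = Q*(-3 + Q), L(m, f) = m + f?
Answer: 35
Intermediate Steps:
L(m, f) = f + m
p = 336 (p = ((-2 - 5)*(-3*4))*(-(-3 - 1)) = (-7*(-12))*(-1*(-4)) = 84*4 = 336)
s(E) = 336*√E
-27*s(0) + 35 = -9072*√0 + 35 = -9072*0 + 35 = -27*0 + 35 = 0 + 35 = 35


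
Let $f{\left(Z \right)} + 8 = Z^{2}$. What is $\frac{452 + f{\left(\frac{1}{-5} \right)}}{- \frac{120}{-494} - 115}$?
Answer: $- \frac{2741947}{708625} \approx -3.8694$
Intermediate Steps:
$f{\left(Z \right)} = -8 + Z^{2}$
$\frac{452 + f{\left(\frac{1}{-5} \right)}}{- \frac{120}{-494} - 115} = \frac{452 - \left(8 - \left(\frac{1}{-5}\right)^{2}\right)}{- \frac{120}{-494} - 115} = \frac{452 - \left(8 - \left(- \frac{1}{5}\right)^{2}\right)}{\left(-120\right) \left(- \frac{1}{494}\right) - 115} = \frac{452 + \left(-8 + \frac{1}{25}\right)}{\frac{60}{247} - 115} = \frac{452 - \frac{199}{25}}{- \frac{28345}{247}} = \frac{11101}{25} \left(- \frac{247}{28345}\right) = - \frac{2741947}{708625}$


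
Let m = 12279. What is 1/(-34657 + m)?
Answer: -1/22378 ≈ -4.4687e-5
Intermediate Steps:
1/(-34657 + m) = 1/(-34657 + 12279) = 1/(-22378) = -1/22378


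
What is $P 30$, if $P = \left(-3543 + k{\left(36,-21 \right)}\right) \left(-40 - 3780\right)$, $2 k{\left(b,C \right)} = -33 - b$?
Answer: $409981500$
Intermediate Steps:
$k{\left(b,C \right)} = - \frac{33}{2} - \frac{b}{2}$ ($k{\left(b,C \right)} = \frac{-33 - b}{2} = - \frac{33}{2} - \frac{b}{2}$)
$P = 13666050$ ($P = \left(-3543 - \frac{69}{2}\right) \left(-40 - 3780\right) = \left(-3543 - \frac{69}{2}\right) \left(-3820\right) = \left(- \frac{7155}{2}\right) \left(-3820\right) = 13666050$)
$P 30 = 13666050 \cdot 30 = 409981500$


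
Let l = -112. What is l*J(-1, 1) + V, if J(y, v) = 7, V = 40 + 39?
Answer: -705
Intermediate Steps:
V = 79
l*J(-1, 1) + V = -112*7 + 79 = -784 + 79 = -705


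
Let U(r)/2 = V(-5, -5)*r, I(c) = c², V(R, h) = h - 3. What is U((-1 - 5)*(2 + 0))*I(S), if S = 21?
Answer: 84672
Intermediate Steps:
V(R, h) = -3 + h
U(r) = -16*r (U(r) = 2*((-3 - 5)*r) = 2*(-8*r) = -16*r)
U((-1 - 5)*(2 + 0))*I(S) = -16*(-1 - 5)*(2 + 0)*21² = -(-96)*2*441 = -16*(-12)*441 = 192*441 = 84672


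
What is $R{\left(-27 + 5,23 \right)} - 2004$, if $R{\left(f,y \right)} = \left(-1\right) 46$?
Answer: $-2050$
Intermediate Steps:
$R{\left(f,y \right)} = -46$
$R{\left(-27 + 5,23 \right)} - 2004 = -46 - 2004 = -2050$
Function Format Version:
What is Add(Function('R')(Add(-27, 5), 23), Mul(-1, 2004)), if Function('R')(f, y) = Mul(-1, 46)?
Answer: -2050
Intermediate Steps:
Function('R')(f, y) = -46
Add(Function('R')(Add(-27, 5), 23), Mul(-1, 2004)) = Add(-46, Mul(-1, 2004)) = Add(-46, -2004) = -2050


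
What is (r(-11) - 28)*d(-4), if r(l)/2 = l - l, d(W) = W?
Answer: 112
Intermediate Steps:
r(l) = 0 (r(l) = 2*(l - l) = 2*0 = 0)
(r(-11) - 28)*d(-4) = (0 - 28)*(-4) = -28*(-4) = 112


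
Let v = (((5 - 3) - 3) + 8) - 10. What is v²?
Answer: 9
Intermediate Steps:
v = -3 (v = ((2 - 3) + 8) - 10 = (-1 + 8) - 10 = 7 - 10 = -3)
v² = (-3)² = 9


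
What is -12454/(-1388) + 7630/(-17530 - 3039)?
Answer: 122787943/14274886 ≈ 8.6017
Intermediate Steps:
-12454/(-1388) + 7630/(-17530 - 3039) = -12454*(-1/1388) + 7630/(-20569) = 6227/694 + 7630*(-1/20569) = 6227/694 - 7630/20569 = 122787943/14274886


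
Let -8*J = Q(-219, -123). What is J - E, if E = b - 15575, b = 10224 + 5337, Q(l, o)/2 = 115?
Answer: -59/4 ≈ -14.750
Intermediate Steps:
Q(l, o) = 230 (Q(l, o) = 2*115 = 230)
J = -115/4 (J = -⅛*230 = -115/4 ≈ -28.750)
b = 15561
E = -14 (E = 15561 - 15575 = -14)
J - E = -115/4 - 1*(-14) = -115/4 + 14 = -59/4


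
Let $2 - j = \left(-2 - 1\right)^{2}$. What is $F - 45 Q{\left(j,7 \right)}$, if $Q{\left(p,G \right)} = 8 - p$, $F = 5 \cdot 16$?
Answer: $-595$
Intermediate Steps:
$F = 80$
$j = -7$ ($j = 2 - \left(-2 - 1\right)^{2} = 2 - \left(-3\right)^{2} = 2 - 9 = -7$)
$F - 45 Q{\left(j,7 \right)} = 80 - 45 \left(8 - -7\right) = 80 - 45 \left(8 + 7\right) = 80 - 675 = -595$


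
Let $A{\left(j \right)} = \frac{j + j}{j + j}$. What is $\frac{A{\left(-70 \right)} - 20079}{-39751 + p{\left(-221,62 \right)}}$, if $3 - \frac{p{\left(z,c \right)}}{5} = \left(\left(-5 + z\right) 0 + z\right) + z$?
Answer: $\frac{10039}{18763} \approx 0.53504$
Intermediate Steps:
$A{\left(j \right)} = 1$ ($A{\left(j \right)} = \frac{2 j}{2 j} = 2 j \frac{1}{2 j} = 1$)
$p{\left(z,c \right)} = 15 - 10 z$ ($p{\left(z,c \right)} = 15 - 5 \left(\left(\left(-5 + z\right) 0 + z\right) + z\right) = 15 - 5 \left(\left(0 + z\right) + z\right) = 15 - 5 \left(z + z\right) = 15 - 5 \cdot 2 z = 15 - 10 z$)
$\frac{A{\left(-70 \right)} - 20079}{-39751 + p{\left(-221,62 \right)}} = \frac{1 - 20079}{-39751 + \left(15 - -2210\right)} = - \frac{20078}{-39751 + \left(15 + 2210\right)} = - \frac{20078}{-39751 + 2225} = - \frac{20078}{-37526} = \left(-20078\right) \left(- \frac{1}{37526}\right) = \frac{10039}{18763}$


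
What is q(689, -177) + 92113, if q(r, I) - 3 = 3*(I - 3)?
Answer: 91576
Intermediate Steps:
q(r, I) = -6 + 3*I (q(r, I) = 3 + 3*(I - 3) = 3 + 3*(-3 + I) = 3 + (-9 + 3*I) = -6 + 3*I)
q(689, -177) + 92113 = (-6 + 3*(-177)) + 92113 = (-6 - 531) + 92113 = -537 + 92113 = 91576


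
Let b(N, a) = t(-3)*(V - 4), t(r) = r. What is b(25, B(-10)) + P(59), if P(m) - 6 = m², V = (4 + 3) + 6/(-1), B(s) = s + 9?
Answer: 3496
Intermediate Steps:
B(s) = 9 + s
V = 1 (V = 7 + 6*(-1) = 7 - 6 = 1)
b(N, a) = 9 (b(N, a) = -3*(1 - 4) = -3*(-3) = 9)
P(m) = 6 + m²
b(25, B(-10)) + P(59) = 9 + (6 + 59²) = 9 + (6 + 3481) = 9 + 3487 = 3496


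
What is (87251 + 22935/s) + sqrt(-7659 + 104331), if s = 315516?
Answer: 9176369817/105172 + 4*sqrt(6042) ≈ 87562.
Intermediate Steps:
(87251 + 22935/s) + sqrt(-7659 + 104331) = (87251 + 22935/315516) + sqrt(-7659 + 104331) = (87251 + 22935*(1/315516)) + sqrt(96672) = (87251 + 7645/105172) + 4*sqrt(6042) = 9176369817/105172 + 4*sqrt(6042)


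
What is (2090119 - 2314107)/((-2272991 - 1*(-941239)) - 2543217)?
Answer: 223988/3874969 ≈ 0.057804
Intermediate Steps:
(2090119 - 2314107)/((-2272991 - 1*(-941239)) - 2543217) = -223988/((-2272991 + 941239) - 2543217) = -223988/(-1331752 - 2543217) = -223988/(-3874969) = -223988*(-1/3874969) = 223988/3874969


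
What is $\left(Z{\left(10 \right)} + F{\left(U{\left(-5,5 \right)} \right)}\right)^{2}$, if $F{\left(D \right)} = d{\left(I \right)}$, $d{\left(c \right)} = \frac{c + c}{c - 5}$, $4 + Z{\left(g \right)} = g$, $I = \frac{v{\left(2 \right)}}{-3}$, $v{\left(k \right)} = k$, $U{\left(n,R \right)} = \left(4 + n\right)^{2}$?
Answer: $\frac{11236}{289} \approx 38.879$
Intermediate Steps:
$I = - \frac{2}{3}$ ($I = \frac{2}{-3} = 2 \left(- \frac{1}{3}\right) = - \frac{2}{3} \approx -0.66667$)
$Z{\left(g \right)} = -4 + g$
$d{\left(c \right)} = \frac{2 c}{-5 + c}$
$F{\left(D \right)} = \frac{4}{17}$ ($F{\left(D \right)} = 2 \left(- \frac{2}{3}\right) \frac{1}{-5 - \frac{2}{3}} = 2 \left(- \frac{2}{3}\right) \frac{1}{- \frac{17}{3}} = 2 \left(- \frac{2}{3}\right) \left(- \frac{3}{17}\right) = \frac{4}{17}$)
$\left(Z{\left(10 \right)} + F{\left(U{\left(-5,5 \right)} \right)}\right)^{2} = \left(\left(-4 + 10\right) + \frac{4}{17}\right)^{2} = \left(6 + \frac{4}{17}\right)^{2} = \left(\frac{106}{17}\right)^{2} = \frac{11236}{289}$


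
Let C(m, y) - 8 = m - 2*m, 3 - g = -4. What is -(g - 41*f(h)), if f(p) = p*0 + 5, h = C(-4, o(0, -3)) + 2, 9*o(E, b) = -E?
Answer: 198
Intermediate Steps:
g = 7 (g = 3 - 1*(-4) = 3 + 4 = 7)
o(E, b) = -E/9 (o(E, b) = (-E)/9 = -E/9)
C(m, y) = 8 - m (C(m, y) = 8 + (m - 2*m) = 8 - m)
h = 14 (h = (8 - 1*(-4)) + 2 = (8 + 4) + 2 = 12 + 2 = 14)
f(p) = 5 (f(p) = 0 + 5 = 5)
-(g - 41*f(h)) = -(7 - 41*5) = -(7 - 205) = -1*(-198) = 198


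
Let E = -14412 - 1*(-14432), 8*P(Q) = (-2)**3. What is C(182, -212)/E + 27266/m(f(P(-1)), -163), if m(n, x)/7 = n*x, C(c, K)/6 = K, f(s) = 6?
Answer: -1156679/17115 ≈ -67.583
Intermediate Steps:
P(Q) = -1 (P(Q) = (1/8)*(-2)**3 = (1/8)*(-8) = -1)
E = 20 (E = -14412 + 14432 = 20)
C(c, K) = 6*K
m(n, x) = 7*n*x (m(n, x) = 7*(n*x) = 7*n*x)
C(182, -212)/E + 27266/m(f(P(-1)), -163) = (6*(-212))/20 + 27266/((7*6*(-163))) = -1272*1/20 + 27266/(-6846) = -318/5 + 27266*(-1/6846) = -318/5 - 13633/3423 = -1156679/17115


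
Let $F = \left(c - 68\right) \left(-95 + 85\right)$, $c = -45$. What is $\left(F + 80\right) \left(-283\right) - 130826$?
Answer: $-473256$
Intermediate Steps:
$F = 1130$ ($F = \left(-45 - 68\right) \left(-95 + 85\right) = \left(-113\right) \left(-10\right) = 1130$)
$\left(F + 80\right) \left(-283\right) - 130826 = \left(1130 + 80\right) \left(-283\right) - 130826 = 1210 \left(-283\right) - 130826 = -342430 - 130826 = -473256$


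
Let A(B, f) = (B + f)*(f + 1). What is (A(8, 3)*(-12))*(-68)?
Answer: 35904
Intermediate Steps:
A(B, f) = (1 + f)*(B + f) (A(B, f) = (B + f)*(1 + f) = (1 + f)*(B + f))
(A(8, 3)*(-12))*(-68) = ((8 + 3 + 3² + 8*3)*(-12))*(-68) = ((8 + 3 + 9 + 24)*(-12))*(-68) = (44*(-12))*(-68) = -528*(-68) = 35904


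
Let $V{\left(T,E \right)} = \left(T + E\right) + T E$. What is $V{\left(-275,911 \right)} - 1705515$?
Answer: $-1955404$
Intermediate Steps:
$V{\left(T,E \right)} = E + T + E T$ ($V{\left(T,E \right)} = \left(E + T\right) + E T = E + T + E T$)
$V{\left(-275,911 \right)} - 1705515 = \left(911 - 275 + 911 \left(-275\right)\right) - 1705515 = \left(911 - 275 - 250525\right) - 1705515 = -249889 - 1705515 = -1955404$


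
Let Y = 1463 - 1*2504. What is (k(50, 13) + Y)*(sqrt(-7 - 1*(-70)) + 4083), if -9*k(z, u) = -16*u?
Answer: -12468121/3 - 9161*sqrt(7)/3 ≈ -4.1641e+6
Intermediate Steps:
k(z, u) = 16*u/9 (k(z, u) = -(-16)*u/9 = 16*u/9)
Y = -1041 (Y = 1463 - 2504 = -1041)
(k(50, 13) + Y)*(sqrt(-7 - 1*(-70)) + 4083) = ((16/9)*13 - 1041)*(sqrt(-7 - 1*(-70)) + 4083) = (208/9 - 1041)*(sqrt(-7 + 70) + 4083) = -9161*(sqrt(63) + 4083)/9 = -9161*(3*sqrt(7) + 4083)/9 = -9161*(4083 + 3*sqrt(7))/9 = -12468121/3 - 9161*sqrt(7)/3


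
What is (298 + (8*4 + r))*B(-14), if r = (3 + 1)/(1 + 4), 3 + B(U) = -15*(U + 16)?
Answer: -54582/5 ≈ -10916.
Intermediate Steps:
B(U) = -243 - 15*U (B(U) = -3 - 15*(U + 16) = -3 - 15*(16 + U) = -3 + (-240 - 15*U) = -243 - 15*U)
r = ⅘ (r = 4/5 = 4*(⅕) = ⅘ ≈ 0.80000)
(298 + (8*4 + r))*B(-14) = (298 + (8*4 + ⅘))*(-243 - 15*(-14)) = (298 + (32 + ⅘))*(-243 + 210) = (298 + 164/5)*(-33) = (1654/5)*(-33) = -54582/5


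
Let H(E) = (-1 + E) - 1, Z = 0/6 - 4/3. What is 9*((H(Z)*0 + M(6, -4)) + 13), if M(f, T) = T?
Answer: 81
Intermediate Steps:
Z = -4/3 (Z = 0*(1/6) - 4*1/3 = 0 - 4/3 = -4/3 ≈ -1.3333)
H(E) = -2 + E
9*((H(Z)*0 + M(6, -4)) + 13) = 9*(((-2 - 4/3)*0 - 4) + 13) = 9*((-10/3*0 - 4) + 13) = 9*((0 - 4) + 13) = 9*(-4 + 13) = 9*9 = 81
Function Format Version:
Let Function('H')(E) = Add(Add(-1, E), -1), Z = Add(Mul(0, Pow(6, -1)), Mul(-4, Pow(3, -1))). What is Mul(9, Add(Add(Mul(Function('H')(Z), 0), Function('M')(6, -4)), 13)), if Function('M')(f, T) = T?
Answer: 81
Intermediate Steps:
Z = Rational(-4, 3) (Z = Add(Mul(0, Rational(1, 6)), Mul(-4, Rational(1, 3))) = Add(0, Rational(-4, 3)) = Rational(-4, 3) ≈ -1.3333)
Function('H')(E) = Add(-2, E)
Mul(9, Add(Add(Mul(Function('H')(Z), 0), Function('M')(6, -4)), 13)) = Mul(9, Add(Add(Mul(Add(-2, Rational(-4, 3)), 0), -4), 13)) = Mul(9, Add(Add(Mul(Rational(-10, 3), 0), -4), 13)) = Mul(9, Add(Add(0, -4), 13)) = Mul(9, Add(-4, 13)) = Mul(9, 9) = 81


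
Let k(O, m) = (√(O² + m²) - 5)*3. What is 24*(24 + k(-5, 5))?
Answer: 216 + 360*√2 ≈ 725.12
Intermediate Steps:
k(O, m) = -15 + 3*√(O² + m²) (k(O, m) = (-5 + √(O² + m²))*3 = -15 + 3*√(O² + m²))
24*(24 + k(-5, 5)) = 24*(24 + (-15 + 3*√((-5)² + 5²))) = 24*(24 + (-15 + 3*√(25 + 25))) = 24*(24 + (-15 + 3*√50)) = 24*(24 + (-15 + 3*(5*√2))) = 24*(24 + (-15 + 15*√2)) = 24*(9 + 15*√2) = 216 + 360*√2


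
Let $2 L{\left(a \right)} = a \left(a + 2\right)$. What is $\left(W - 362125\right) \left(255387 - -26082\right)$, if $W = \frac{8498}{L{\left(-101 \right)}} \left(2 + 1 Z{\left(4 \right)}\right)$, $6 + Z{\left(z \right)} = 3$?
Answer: $- \frac{339724157711833}{3333} \approx -1.0193 \cdot 10^{11}$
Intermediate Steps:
$Z{\left(z \right)} = -3$ ($Z{\left(z \right)} = -6 + 3 = -3$)
$L{\left(a \right)} = \frac{a \left(2 + a\right)}{2}$ ($L{\left(a \right)} = \frac{a \left(a + 2\right)}{2} = \frac{a \left(2 + a\right)}{2}$)
$W = - \frac{16996}{9999}$ ($W = \frac{8498}{\frac{1}{2} \left(-101\right) \left(2 - 101\right)} \left(2 + 1 \left(-3\right)\right) = \frac{8498}{\frac{1}{2} \left(-101\right) \left(-99\right)} \left(2 - 3\right) = \frac{8498}{\frac{9999}{2}} \left(-1\right) = 8498 \cdot \frac{2}{9999} \left(-1\right) = \frac{16996}{9999} \left(-1\right) = - \frac{16996}{9999} \approx -1.6998$)
$\left(W - 362125\right) \left(255387 - -26082\right) = \left(- \frac{16996}{9999} - 362125\right) \left(255387 - -26082\right) = - \frac{3620904871 \left(255387 + 26082\right)}{9999} = \left(- \frac{3620904871}{9999}\right) 281469 = - \frac{339724157711833}{3333}$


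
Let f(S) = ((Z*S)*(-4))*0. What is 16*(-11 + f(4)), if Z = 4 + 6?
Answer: -176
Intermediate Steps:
Z = 10
f(S) = 0 (f(S) = ((10*S)*(-4))*0 = -40*S*0 = 0)
16*(-11 + f(4)) = 16*(-11 + 0) = 16*(-11) = -176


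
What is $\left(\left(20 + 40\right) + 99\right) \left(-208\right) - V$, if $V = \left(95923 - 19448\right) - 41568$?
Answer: $-67979$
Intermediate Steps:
$V = 34907$ ($V = \left(95923 - 19448\right) - 41568 = 76475 - 41568 = 34907$)
$\left(\left(20 + 40\right) + 99\right) \left(-208\right) - V = \left(\left(20 + 40\right) + 99\right) \left(-208\right) - 34907 = \left(60 + 99\right) \left(-208\right) - 34907 = 159 \left(-208\right) - 34907 = -33072 - 34907 = -67979$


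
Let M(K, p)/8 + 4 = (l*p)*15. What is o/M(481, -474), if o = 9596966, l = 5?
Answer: -4798483/142216 ≈ -33.741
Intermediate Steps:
M(K, p) = -32 + 600*p (M(K, p) = -32 + 8*((5*p)*15) = -32 + 8*(75*p) = -32 + 600*p)
o/M(481, -474) = 9596966/(-32 + 600*(-474)) = 9596966/(-32 - 284400) = 9596966/(-284432) = 9596966*(-1/284432) = -4798483/142216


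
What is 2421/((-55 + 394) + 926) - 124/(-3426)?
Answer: 4225603/2166945 ≈ 1.9500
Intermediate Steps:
2421/((-55 + 394) + 926) - 124/(-3426) = 2421/(339 + 926) - 124*(-1/3426) = 2421/1265 + 62/1713 = 4225603/2166945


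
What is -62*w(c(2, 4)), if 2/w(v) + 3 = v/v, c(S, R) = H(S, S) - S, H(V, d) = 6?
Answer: 62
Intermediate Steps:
c(S, R) = 6 - S
w(v) = -1 (w(v) = 2/(-3 + v/v) = 2/(-3 + 1) = 2/(-2) = 2*(-1/2) = -1)
-62*w(c(2, 4)) = -62*(-1) = 62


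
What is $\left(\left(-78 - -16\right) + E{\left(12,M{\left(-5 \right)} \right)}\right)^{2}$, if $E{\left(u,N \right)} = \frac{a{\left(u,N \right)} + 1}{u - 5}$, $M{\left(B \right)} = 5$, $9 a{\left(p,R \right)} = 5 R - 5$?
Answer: $\frac{15031129}{3969} \approx 3787.1$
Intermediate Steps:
$a{\left(p,R \right)} = - \frac{5}{9} + \frac{5 R}{9}$ ($a{\left(p,R \right)} = \frac{5 R - 5}{9} = \frac{-5 + 5 R}{9} = - \frac{5}{9} + \frac{5 R}{9}$)
$E{\left(u,N \right)} = \frac{\frac{4}{9} + \frac{5 N}{9}}{-5 + u}$ ($E{\left(u,N \right)} = \frac{\left(- \frac{5}{9} + \frac{5 N}{9}\right) + 1}{u - 5} = \frac{\frac{4}{9} + \frac{5 N}{9}}{-5 + u}$)
$\left(\left(-78 - -16\right) + E{\left(12,M{\left(-5 \right)} \right)}\right)^{2} = \left(\left(-78 - -16\right) + \frac{4 + 5 \cdot 5}{9 \left(-5 + 12\right)}\right)^{2} = \left(\left(-78 + 16\right) + \frac{4 + 25}{9 \cdot 7}\right)^{2} = \left(-62 + \frac{1}{9} \cdot \frac{1}{7} \cdot 29\right)^{2} = \left(-62 + \frac{29}{63}\right)^{2} = \left(- \frac{3877}{63}\right)^{2} = \frac{15031129}{3969}$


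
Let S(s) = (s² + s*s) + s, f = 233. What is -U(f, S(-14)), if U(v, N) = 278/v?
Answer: -278/233 ≈ -1.1931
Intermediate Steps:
S(s) = s + 2*s² (S(s) = (s² + s²) + s = 2*s² + s = s + 2*s²)
-U(f, S(-14)) = -278/233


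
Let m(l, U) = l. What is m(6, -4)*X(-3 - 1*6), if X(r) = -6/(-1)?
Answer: 36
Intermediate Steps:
X(r) = 6 (X(r) = -6*(-1) = 6)
m(6, -4)*X(-3 - 1*6) = 6*6 = 36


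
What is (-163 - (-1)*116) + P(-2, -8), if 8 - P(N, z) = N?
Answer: -37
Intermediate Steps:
P(N, z) = 8 - N
(-163 - (-1)*116) + P(-2, -8) = (-163 - (-1)*116) + (8 - 1*(-2)) = (-163 - 1*(-116)) + (8 + 2) = (-163 + 116) + 10 = -47 + 10 = -37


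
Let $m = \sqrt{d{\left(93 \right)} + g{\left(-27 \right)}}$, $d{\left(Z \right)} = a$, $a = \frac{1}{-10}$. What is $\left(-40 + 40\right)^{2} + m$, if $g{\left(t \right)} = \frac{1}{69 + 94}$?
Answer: $\frac{3 i \sqrt{27710}}{1630} \approx 0.30637 i$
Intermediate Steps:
$a = - \frac{1}{10} \approx -0.1$
$d{\left(Z \right)} = - \frac{1}{10}$
$g{\left(t \right)} = \frac{1}{163}$
$m = \frac{3 i \sqrt{27710}}{1630}$ ($m = \sqrt{- \frac{1}{10} + \frac{1}{163}} = \sqrt{- \frac{153}{1630}} = \frac{3 i \sqrt{27710}}{1630} \approx 0.30637 i$)
$\left(-40 + 40\right)^{2} + m = \left(-40 + 40\right)^{2} + \frac{3 i \sqrt{27710}}{1630} = 0^{2} + \frac{3 i \sqrt{27710}}{1630} = 0 + \frac{3 i \sqrt{27710}}{1630} = \frac{3 i \sqrt{27710}}{1630}$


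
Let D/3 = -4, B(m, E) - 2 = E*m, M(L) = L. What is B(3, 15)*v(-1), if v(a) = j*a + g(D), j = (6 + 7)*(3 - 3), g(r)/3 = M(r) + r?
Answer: -3384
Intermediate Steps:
B(m, E) = 2 + E*m
D = -12 (D = 3*(-4) = -12)
g(r) = 6*r (g(r) = 3*(r + r) = 3*(2*r) = 6*r)
j = 0 (j = 13*0 = 0)
v(a) = -72 (v(a) = 0*a + 6*(-12) = 0 - 72 = -72)
B(3, 15)*v(-1) = (2 + 15*3)*(-72) = (2 + 45)*(-72) = 47*(-72) = -3384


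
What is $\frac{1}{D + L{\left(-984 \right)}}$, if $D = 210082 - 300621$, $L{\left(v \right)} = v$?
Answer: $- \frac{1}{91523} \approx -1.0926 \cdot 10^{-5}$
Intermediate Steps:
$D = -90539$ ($D = 210082 - 300621 = -90539$)
$\frac{1}{D + L{\left(-984 \right)}} = \frac{1}{-90539 - 984} = \frac{1}{-91523} = - \frac{1}{91523}$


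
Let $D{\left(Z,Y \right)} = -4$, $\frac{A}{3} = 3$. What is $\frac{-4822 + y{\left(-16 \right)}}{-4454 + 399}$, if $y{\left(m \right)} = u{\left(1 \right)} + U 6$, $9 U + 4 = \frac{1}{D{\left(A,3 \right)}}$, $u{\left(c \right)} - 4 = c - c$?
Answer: $\frac{5785}{4866} \approx 1.1889$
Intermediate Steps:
$A = 9$ ($A = 3 \cdot 3 = 9$)
$u{\left(c \right)} = 4$ ($u{\left(c \right)} = 4 + \left(c - c\right) = 4 + 0 = 4$)
$U = - \frac{17}{36}$ ($U = - \frac{4}{9} + \frac{1}{9 \left(-4\right)} = - \frac{4}{9} + \frac{1}{9} \left(- \frac{1}{4}\right) = - \frac{4}{9} - \frac{1}{36} = - \frac{17}{36} \approx -0.47222$)
$y{\left(m \right)} = \frac{7}{6}$ ($y{\left(m \right)} = 4 - \frac{17}{6} = \frac{7}{6}$)
$\frac{-4822 + y{\left(-16 \right)}}{-4454 + 399} = \frac{-4822 + \frac{7}{6}}{-4454 + 399} = - \frac{28925}{6 \left(-4055\right)} = \left(- \frac{28925}{6}\right) \left(- \frac{1}{4055}\right) = \frac{5785}{4866}$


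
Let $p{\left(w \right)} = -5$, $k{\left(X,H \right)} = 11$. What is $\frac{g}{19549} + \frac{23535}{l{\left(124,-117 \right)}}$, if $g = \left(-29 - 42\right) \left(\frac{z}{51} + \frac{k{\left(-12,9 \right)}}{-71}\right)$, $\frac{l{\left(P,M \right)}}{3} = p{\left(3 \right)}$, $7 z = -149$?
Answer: $- \frac{10950025511}{6978993} \approx -1569.0$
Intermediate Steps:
$z = - \frac{149}{7}$ ($z = \frac{1}{7} \left(-149\right) = - \frac{149}{7} \approx -21.286$)
$l{\left(P,M \right)} = -15$ ($l{\left(P,M \right)} = 3 \left(-5\right) = -15$)
$g = \frac{14506}{357}$ ($g = \left(-29 - 42\right) \left(- \frac{149}{7 \cdot 51} + \frac{11}{-71}\right) = - 71 \left(\left(- \frac{149}{7}\right) \frac{1}{51} + 11 \left(- \frac{1}{71}\right)\right) = - 71 \left(- \frac{149}{357} - \frac{11}{71}\right) = \left(-71\right) \left(- \frac{14506}{25347}\right) = \frac{14506}{357} \approx 40.633$)
$\frac{g}{19549} + \frac{23535}{l{\left(124,-117 \right)}} = \frac{14506}{357 \cdot 19549} + \frac{23535}{-15} = \frac{14506}{357} \cdot \frac{1}{19549} + 23535 \left(- \frac{1}{15}\right) = \frac{14506}{6978993} - 1569 = - \frac{10950025511}{6978993}$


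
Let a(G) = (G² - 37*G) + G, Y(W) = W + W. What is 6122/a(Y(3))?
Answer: -3061/90 ≈ -34.011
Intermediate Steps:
Y(W) = 2*W
a(G) = G² - 36*G
6122/a(Y(3)) = 6122/(((2*3)*(-36 + 2*3))) = 6122/((6*(-36 + 6))) = 6122/((6*(-30))) = 6122/(-180) = 6122*(-1/180) = -3061/90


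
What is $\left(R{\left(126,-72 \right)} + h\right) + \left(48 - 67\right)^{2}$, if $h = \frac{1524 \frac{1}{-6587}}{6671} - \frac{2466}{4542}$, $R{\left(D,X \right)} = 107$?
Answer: $\frac{15549491150937}{33264000889} \approx 467.46$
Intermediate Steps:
$h = - \frac{18061265115}{33264000889}$ ($h = 1524 \left(- \frac{1}{6587}\right) \frac{1}{6671} - \frac{411}{757} = \left(- \frac{1524}{6587}\right) \frac{1}{6671} - \frac{411}{757} = - \frac{1524}{43941877} - \frac{411}{757} = - \frac{18061265115}{33264000889} \approx -0.54297$)
$\left(R{\left(126,-72 \right)} + h\right) + \left(48 - 67\right)^{2} = \left(107 - \frac{18061265115}{33264000889}\right) + \left(48 - 67\right)^{2} = \frac{3541186830008}{33264000889} + \left(-19\right)^{2} = \frac{3541186830008}{33264000889} + 361 = \frac{15549491150937}{33264000889}$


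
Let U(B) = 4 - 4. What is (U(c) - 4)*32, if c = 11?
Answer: -128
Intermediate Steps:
U(B) = 0
(U(c) - 4)*32 = (0 - 4)*32 = -4*32 = -128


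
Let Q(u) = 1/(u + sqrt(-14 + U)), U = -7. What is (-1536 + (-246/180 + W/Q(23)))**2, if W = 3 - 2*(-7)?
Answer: 1177278781/900 - 584647*I*sqrt(21)/15 ≈ 1.3081e+6 - 1.7861e+5*I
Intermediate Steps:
Q(u) = 1/(u + I*sqrt(21)) (Q(u) = 1/(u + sqrt(-14 - 7)) = 1/(u + sqrt(-21)) = 1/(u + I*sqrt(21)))
W = 17 (W = 3 + 14 = 17)
(-1536 + (-246/180 + W/Q(23)))**2 = (-1536 + (-246/180 + 17/(1/(23 + I*sqrt(21)))))**2 = (-1536 + (-246*1/180 + 17*(23 + I*sqrt(21))))**2 = (-1536 + (-41/30 + (391 + 17*I*sqrt(21))))**2 = (-1536 + (11689/30 + 17*I*sqrt(21)))**2 = (-34391/30 + 17*I*sqrt(21))**2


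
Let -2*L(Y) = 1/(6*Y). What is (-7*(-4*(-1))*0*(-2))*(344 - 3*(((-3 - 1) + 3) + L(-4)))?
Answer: 0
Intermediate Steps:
L(Y) = -1/(12*Y) (L(Y) = -1/(2*6*Y) = -1/(12*Y))
(-7*(-4*(-1))*0*(-2))*(344 - 3*(((-3 - 1) + 3) + L(-4))) = (-7*(-4*(-1))*0*(-2))*(344 - 3*(((-3 - 1) + 3) - 1/12/(-4))) = (-28*0*(-2))*(344 - 3*((-4 + 3) - 1/12*(-¼))) = (-7*0*(-2))*(344 - 3*(-1 + 1/48)) = (0*(-2))*(344 - 3*(-47/48)) = 0*(344 + 47/16) = 0*(5551/16) = 0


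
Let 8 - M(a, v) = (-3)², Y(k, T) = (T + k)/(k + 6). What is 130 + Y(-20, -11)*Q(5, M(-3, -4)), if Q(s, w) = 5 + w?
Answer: 972/7 ≈ 138.86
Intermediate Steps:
Y(k, T) = (T + k)/(6 + k)
M(a, v) = -1 (M(a, v) = 8 - 1*(-3)² = 8 - 1*9 = 8 - 9 = -1)
130 + Y(-20, -11)*Q(5, M(-3, -4)) = 130 + ((-11 - 20)/(6 - 20))*(5 - 1) = 130 + (-31/(-14))*4 = 130 - 1/14*(-31)*4 = 130 + (31/14)*4 = 130 + 62/7 = 972/7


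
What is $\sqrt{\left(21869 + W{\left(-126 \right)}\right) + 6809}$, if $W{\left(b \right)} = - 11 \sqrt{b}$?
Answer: $\sqrt{28678 - 33 i \sqrt{14}} \approx 169.35 - 0.3646 i$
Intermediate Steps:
$\sqrt{\left(21869 + W{\left(-126 \right)}\right) + 6809} = \sqrt{\left(21869 - 11 \sqrt{-126}\right) + 6809} = \sqrt{\left(21869 - 11 \cdot 3 i \sqrt{14}\right) + 6809} = \sqrt{\left(21869 - 33 i \sqrt{14}\right) + 6809} = \sqrt{28678 - 33 i \sqrt{14}}$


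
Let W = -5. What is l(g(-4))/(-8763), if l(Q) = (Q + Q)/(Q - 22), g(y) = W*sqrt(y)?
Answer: -25/639699 - 55*I/639699 ≈ -3.9081e-5 - 8.5978e-5*I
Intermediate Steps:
g(y) = -5*sqrt(y)
l(Q) = 2*Q/(-22 + Q) (l(Q) = (2*Q)/(-22 + Q) = 2*Q/(-22 + Q))
l(g(-4))/(-8763) = (2*(-10*I)/(-22 - 10*I))/(-8763) = (2*(-10*I)/(-22 - 10*I))*(-1/8763) = (2*(-10*I)*((-22 + 10*I)/584))*(-1/8763) = -5*I*(-22 + 10*I)/146*(-1/8763) = 5*I*(-22 + 10*I)/1279398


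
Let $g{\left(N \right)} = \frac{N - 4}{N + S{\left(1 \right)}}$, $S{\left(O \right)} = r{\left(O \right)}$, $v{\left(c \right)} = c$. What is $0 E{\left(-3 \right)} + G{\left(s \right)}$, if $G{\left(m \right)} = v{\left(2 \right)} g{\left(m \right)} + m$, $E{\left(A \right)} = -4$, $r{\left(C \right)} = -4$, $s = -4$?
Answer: $-2$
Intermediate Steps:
$S{\left(O \right)} = -4$
$g{\left(N \right)} = 1$ ($g{\left(N \right)} = \frac{N - 4}{N - 4} = \frac{-4 + N}{-4 + N} = 1$)
$G{\left(m \right)} = 2 + m$ ($G{\left(m \right)} = 2 \cdot 1 + m = 2 + m$)
$0 E{\left(-3 \right)} + G{\left(s \right)} = 0 \left(-4\right) + \left(2 - 4\right) = 0 - 2 = -2$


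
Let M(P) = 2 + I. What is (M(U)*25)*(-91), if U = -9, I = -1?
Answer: -2275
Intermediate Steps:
M(P) = 1 (M(P) = 2 - 1 = 1)
(M(U)*25)*(-91) = (1*25)*(-91) = 25*(-91) = -2275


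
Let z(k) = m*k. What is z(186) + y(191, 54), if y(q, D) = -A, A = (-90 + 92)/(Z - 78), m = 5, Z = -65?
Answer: 132992/143 ≈ 930.01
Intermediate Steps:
A = -2/143 (A = (-90 + 92)/(-65 - 78) = 2/(-143) = 2*(-1/143) = -2/143 ≈ -0.013986)
y(q, D) = 2/143 (y(q, D) = -1*(-2/143) = 2/143)
z(k) = 5*k
z(186) + y(191, 54) = 5*186 + 2/143 = 930 + 2/143 = 132992/143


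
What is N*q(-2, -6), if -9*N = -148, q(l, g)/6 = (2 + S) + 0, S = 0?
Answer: 592/3 ≈ 197.33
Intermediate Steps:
q(l, g) = 12 (q(l, g) = 6*((2 + 0) + 0) = 6*(2 + 0) = 6*2 = 12)
N = 148/9 (N = -1/9*(-148) = 148/9 ≈ 16.444)
N*q(-2, -6) = (148/9)*12 = 592/3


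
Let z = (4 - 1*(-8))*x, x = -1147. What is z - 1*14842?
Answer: -28606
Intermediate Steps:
z = -13764 (z = (4 - 1*(-8))*(-1147) = (4 + 8)*(-1147) = 12*(-1147) = -13764)
z - 1*14842 = -13764 - 1*14842 = -13764 - 14842 = -28606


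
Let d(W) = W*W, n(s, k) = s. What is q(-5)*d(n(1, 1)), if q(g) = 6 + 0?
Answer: 6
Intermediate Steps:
q(g) = 6
d(W) = W²
q(-5)*d(n(1, 1)) = 6*1² = 6*1 = 6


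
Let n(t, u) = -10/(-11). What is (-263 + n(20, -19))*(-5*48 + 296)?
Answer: -161448/11 ≈ -14677.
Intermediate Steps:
n(t, u) = 10/11 (n(t, u) = -10*(-1/11) = 10/11)
(-263 + n(20, -19))*(-5*48 + 296) = (-263 + 10/11)*(-5*48 + 296) = -2883*(-240 + 296)/11 = -2883/11*56 = -161448/11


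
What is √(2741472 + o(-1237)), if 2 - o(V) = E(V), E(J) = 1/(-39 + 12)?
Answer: √222059397/9 ≈ 1655.7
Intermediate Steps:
E(J) = -1/27 (E(J) = 1/(-27) = -1/27)
o(V) = 55/27 (o(V) = 2 - 1*(-1/27) = 2 + 1/27 = 55/27)
√(2741472 + o(-1237)) = √(2741472 + 55/27) = √(74019799/27) = √222059397/9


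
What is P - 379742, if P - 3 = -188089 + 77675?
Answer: -490153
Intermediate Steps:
P = -110411 (P = 3 + (-188089 + 77675) = 3 - 110414 = -110411)
P - 379742 = -110411 - 379742 = -490153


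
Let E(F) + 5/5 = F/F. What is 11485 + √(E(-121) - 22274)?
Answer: 11485 + I*√22274 ≈ 11485.0 + 149.24*I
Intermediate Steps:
E(F) = 0 (E(F) = -1 + F/F = -1 + 1 = 0)
11485 + √(E(-121) - 22274) = 11485 + √(0 - 22274) = 11485 + √(-22274) = 11485 + I*√22274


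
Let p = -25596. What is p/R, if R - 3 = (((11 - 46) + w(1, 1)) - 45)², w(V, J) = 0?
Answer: -25596/6403 ≈ -3.9975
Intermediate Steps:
R = 6403 (R = 3 + (((11 - 46) + 0) - 45)² = 3 + ((-35 + 0) - 45)² = 3 + (-35 - 45)² = 3 + (-80)² = 3 + 6400 = 6403)
p/R = -25596/6403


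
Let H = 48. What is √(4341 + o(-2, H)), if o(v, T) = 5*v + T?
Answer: √4379 ≈ 66.174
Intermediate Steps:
o(v, T) = T + 5*v
√(4341 + o(-2, H)) = √(4341 + (48 + 5*(-2))) = √(4341 + (48 - 10)) = √(4341 + 38) = √4379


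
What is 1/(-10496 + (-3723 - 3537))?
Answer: -1/17756 ≈ -5.6319e-5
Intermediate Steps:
1/(-10496 + (-3723 - 3537)) = 1/(-10496 - 7260) = 1/(-17756) = -1/17756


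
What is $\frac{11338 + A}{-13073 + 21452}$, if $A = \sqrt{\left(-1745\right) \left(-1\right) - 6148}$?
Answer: $\frac{11338}{8379} + \frac{i \sqrt{4403}}{8379} \approx 1.3531 + 0.0079192 i$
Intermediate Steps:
$A = i \sqrt{4403}$ ($A = \sqrt{1745 - 6148} = \sqrt{-4403} = i \sqrt{4403} \approx 66.355 i$)
$\frac{11338 + A}{-13073 + 21452} = \frac{11338 + i \sqrt{4403}}{-13073 + 21452} = \frac{11338 + i \sqrt{4403}}{8379} = \left(11338 + i \sqrt{4403}\right) \frac{1}{8379} = \frac{11338}{8379} + \frac{i \sqrt{4403}}{8379}$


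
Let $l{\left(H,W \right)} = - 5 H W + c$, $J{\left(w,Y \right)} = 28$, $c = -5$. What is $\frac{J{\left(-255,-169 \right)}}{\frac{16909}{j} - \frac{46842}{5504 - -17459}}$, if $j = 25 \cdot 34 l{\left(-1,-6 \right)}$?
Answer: $- \frac{19128179000}{1781830867} \approx -10.735$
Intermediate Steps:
$l{\left(H,W \right)} = -5 - 5 H W$ ($l{\left(H,W \right)} = - 5 H W - 5 = -5 - 5 H W$)
$j = -29750$ ($j = 25 \cdot 34 \left(-5 - \left(-5\right) \left(-6\right)\right) = 850 \left(-5 - 30\right) = 850 \left(-35\right) = -29750$)
$\frac{J{\left(-255,-169 \right)}}{\frac{16909}{j} - \frac{46842}{5504 - -17459}} = \frac{28}{\frac{16909}{-29750} - \frac{46842}{5504 - -17459}} = \frac{28}{16909 \left(- \frac{1}{29750}\right) - \frac{46842}{5504 + 17459}} = \frac{28}{- \frac{16909}{29750} - \frac{46842}{22963}} = \frac{28}{- \frac{1781830867}{683149250}} = 28 \left(- \frac{683149250}{1781830867}\right) = - \frac{19128179000}{1781830867}$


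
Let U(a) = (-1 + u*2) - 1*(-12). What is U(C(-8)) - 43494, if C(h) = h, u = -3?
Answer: -43489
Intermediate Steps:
U(a) = 5 (U(a) = (-1 - 3*2) - 1*(-12) = (-1 - 6) + 12 = -7 + 12 = 5)
U(C(-8)) - 43494 = 5 - 43494 = -43489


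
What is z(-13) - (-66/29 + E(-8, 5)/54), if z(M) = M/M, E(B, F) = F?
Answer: 4985/1566 ≈ 3.1833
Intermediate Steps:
z(M) = 1
z(-13) - (-66/29 + E(-8, 5)/54) = 1 - (-66/29 + 5/54) = 1 - 1*(-3419/1566) = 1 + 3419/1566 = 4985/1566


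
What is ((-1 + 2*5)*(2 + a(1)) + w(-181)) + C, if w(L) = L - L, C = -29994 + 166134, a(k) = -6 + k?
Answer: 136113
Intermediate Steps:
C = 136140
w(L) = 0
((-1 + 2*5)*(2 + a(1)) + w(-181)) + C = ((-1 + 2*5)*(2 + (-6 + 1)) + 0) + 136140 = ((-1 + 10)*(2 - 5) + 0) + 136140 = (9*(-3) + 0) + 136140 = (-27 + 0) + 136140 = -27 + 136140 = 136113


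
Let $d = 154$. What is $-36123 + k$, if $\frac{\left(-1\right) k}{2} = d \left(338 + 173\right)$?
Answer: $-193511$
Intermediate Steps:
$k = -157388$ ($k = - 2 \cdot 154 \left(338 + 173\right) = - 2 \cdot 154 \cdot 511 = \left(-2\right) 78694 = -157388$)
$-36123 + k = -36123 - 157388 = -193511$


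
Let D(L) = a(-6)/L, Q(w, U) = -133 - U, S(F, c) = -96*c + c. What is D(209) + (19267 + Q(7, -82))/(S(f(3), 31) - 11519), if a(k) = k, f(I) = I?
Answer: -256433/188936 ≈ -1.3572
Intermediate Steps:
S(F, c) = -95*c
D(L) = -6/L
D(209) + (19267 + Q(7, -82))/(S(f(3), 31) - 11519) = -6/209 + (19267 + (-133 - 1*(-82)))/(-95*31 - 11519) = -6*1/209 + (19267 + (-133 + 82))/(-2945 - 11519) = -6/209 + (19267 - 51)/(-14464) = -6/209 + 19216*(-1/14464) = -6/209 - 1201/904 = -256433/188936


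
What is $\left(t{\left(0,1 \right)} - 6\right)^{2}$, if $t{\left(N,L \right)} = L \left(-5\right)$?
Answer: $121$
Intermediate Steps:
$t{\left(N,L \right)} = - 5 L$
$\left(t{\left(0,1 \right)} - 6\right)^{2} = \left(\left(-5\right) 1 - 6\right)^{2} = \left(-5 - 6\right)^{2} = \left(-11\right)^{2} = 121$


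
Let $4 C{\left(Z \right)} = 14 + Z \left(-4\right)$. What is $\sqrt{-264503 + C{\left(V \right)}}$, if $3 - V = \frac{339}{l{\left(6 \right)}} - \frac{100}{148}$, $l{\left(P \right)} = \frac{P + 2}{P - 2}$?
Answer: $\frac{i \sqrt{361872802}}{37} \approx 514.13 i$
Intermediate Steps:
$l{\left(P \right)} = \frac{2 + P}{-2 + P}$
$V = - \frac{12271}{74}$ ($V = 3 - \left(\frac{339}{\frac{1}{-2 + 6} \left(2 + 6\right)} - \frac{100}{148}\right) = 3 - \left(\frac{339}{\frac{1}{4} \cdot 8} - \frac{25}{37}\right) = 3 - \left(\frac{339}{2} - \frac{25}{37}\right) = 3 - \frac{12493}{74} = - \frac{12271}{74} \approx -165.82$)
$C{\left(Z \right)} = \frac{7}{2} - Z$ ($C{\left(Z \right)} = \frac{14 + Z \left(-4\right)}{4} = \frac{14 - 4 Z}{4} = \frac{7}{2} - Z$)
$\sqrt{-264503 + C{\left(V \right)}} = \sqrt{-264503 + \left(\frac{7}{2} - - \frac{12271}{74}\right)} = \sqrt{-264503 + \left(\frac{7}{2} + \frac{12271}{74}\right)} = \sqrt{-264503 + \frac{6265}{37}} = \sqrt{- \frac{9780346}{37}} = \frac{i \sqrt{361872802}}{37}$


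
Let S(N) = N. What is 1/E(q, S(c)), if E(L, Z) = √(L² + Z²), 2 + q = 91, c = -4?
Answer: √7937/7937 ≈ 0.011225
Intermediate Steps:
q = 89 (q = -2 + 91 = 89)
1/E(q, S(c)) = 1/(√(89² + (-4)²)) = 1/(√(7921 + 16)) = 1/(√7937) = √7937/7937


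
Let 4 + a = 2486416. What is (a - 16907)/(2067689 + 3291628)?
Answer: 2469505/5359317 ≈ 0.46079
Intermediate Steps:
a = 2486412 (a = -4 + 2486416 = 2486412)
(a - 16907)/(2067689 + 3291628) = (2486412 - 16907)/(2067689 + 3291628) = 2469505/5359317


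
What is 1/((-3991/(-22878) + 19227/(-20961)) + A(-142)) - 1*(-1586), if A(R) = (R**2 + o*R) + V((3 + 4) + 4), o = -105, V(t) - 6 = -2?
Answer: 174368262666064/109942156073 ≈ 1586.0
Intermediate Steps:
V(t) = 4 (V(t) = 6 - 2 = 4)
A(R) = 4 + R**2 - 105*R (A(R) = (R**2 - 105*R) + 4 = 4 + R**2 - 105*R)
1/((-3991/(-22878) + 19227/(-20961)) + A(-142)) - 1*(-1586) = 1/((-3991/(-22878) + 19227/(-20961)) + (4 + (-142)**2 - 105*(-142))) - 1*(-1586) = 1/((-3991*(-1/22878) + 19227*(-1/20961)) + (4 + 20164 + 14910)) + 1586 = 1/((3991/22878 - 377/411) + 35078) + 1586 = 1/(-2328235/3134286 + 35078) + 1586 = 1/(109942156073/3134286) + 1586 = 3134286/109942156073 + 1586 = 174368262666064/109942156073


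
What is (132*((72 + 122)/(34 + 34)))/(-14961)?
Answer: -2134/84779 ≈ -0.025171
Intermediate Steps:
(132*((72 + 122)/(34 + 34)))/(-14961) = (132*(194/68))*(-1/14961) = (132*(194*(1/68)))*(-1/14961) = (132*(97/34))*(-1/14961) = (6402/17)*(-1/14961) = -2134/84779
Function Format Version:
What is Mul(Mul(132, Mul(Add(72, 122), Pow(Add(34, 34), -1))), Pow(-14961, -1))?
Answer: Rational(-2134, 84779) ≈ -0.025171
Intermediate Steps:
Mul(Mul(132, Mul(Add(72, 122), Pow(Add(34, 34), -1))), Pow(-14961, -1)) = Mul(Mul(132, Mul(194, Pow(68, -1))), Rational(-1, 14961)) = Mul(Mul(132, Mul(194, Rational(1, 68))), Rational(-1, 14961)) = Mul(Mul(132, Rational(97, 34)), Rational(-1, 14961)) = Mul(Rational(6402, 17), Rational(-1, 14961)) = Rational(-2134, 84779)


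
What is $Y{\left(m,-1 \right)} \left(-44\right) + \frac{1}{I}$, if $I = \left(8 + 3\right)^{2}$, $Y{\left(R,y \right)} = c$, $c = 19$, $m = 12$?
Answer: $- \frac{101155}{121} \approx -835.99$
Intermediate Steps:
$Y{\left(R,y \right)} = 19$
$I = 121$ ($I = 11^{2} = 121$)
$Y{\left(m,-1 \right)} \left(-44\right) + \frac{1}{I} = 19 \left(-44\right) + \frac{1}{121} = -836 + \frac{1}{121} = - \frac{101155}{121}$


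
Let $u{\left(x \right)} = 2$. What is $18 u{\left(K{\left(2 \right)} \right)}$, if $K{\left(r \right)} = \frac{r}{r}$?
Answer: $36$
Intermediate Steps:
$K{\left(r \right)} = 1$
$18 u{\left(K{\left(2 \right)} \right)} = 18 \cdot 2 = 36$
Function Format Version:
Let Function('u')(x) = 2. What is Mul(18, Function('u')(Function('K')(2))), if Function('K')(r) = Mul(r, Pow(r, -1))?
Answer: 36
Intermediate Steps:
Function('K')(r) = 1
Mul(18, Function('u')(Function('K')(2))) = Mul(18, 2) = 36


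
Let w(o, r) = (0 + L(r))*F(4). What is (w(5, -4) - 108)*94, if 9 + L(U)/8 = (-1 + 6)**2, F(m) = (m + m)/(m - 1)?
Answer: 65800/3 ≈ 21933.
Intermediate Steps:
F(m) = 2*m/(-1 + m) (F(m) = (2*m)/(-1 + m) = 2*m/(-1 + m))
L(U) = 128 (L(U) = -72 + 8*(-1 + 6)**2 = -72 + 8*5**2 = -72 + 8*25 = -72 + 200 = 128)
w(o, r) = 1024/3 (w(o, r) = (0 + 128)*(2*4/(-1 + 4)) = 128*(2*4/3) = 128*(2*4*(1/3)) = 128*(8/3) = 1024/3)
(w(5, -4) - 108)*94 = (1024/3 - 108)*94 = (700/3)*94 = 65800/3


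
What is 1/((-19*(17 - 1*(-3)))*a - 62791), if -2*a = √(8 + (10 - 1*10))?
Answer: -62791/3942420881 - 380*√2/3942420881 ≈ -1.6063e-5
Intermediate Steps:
a = -√2 (a = -√(8 + (10 - 1*10))/2 = -√(8 + (10 - 10))/2 = -√(8 + 0)/2 = -√2 ≈ -1.4142)
1/((-19*(17 - 1*(-3)))*a - 62791) = 1/((-19*(17 - 1*(-3)))*(-√2) - 62791) = 1/((-19*(17 + 3))*(-√2) - 62791) = 1/((-19*20)*(-√2) - 62791) = 1/(-(-380)*√2 - 62791) = 1/(380*√2 - 62791) = 1/(-62791 + 380*√2)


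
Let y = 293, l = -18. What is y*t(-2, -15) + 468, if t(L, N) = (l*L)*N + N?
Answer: -162147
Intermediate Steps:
t(L, N) = N - 18*L*N (t(L, N) = (-18*L)*N + N = -18*L*N + N = N - 18*L*N)
y*t(-2, -15) + 468 = 293*(-15*(1 - 18*(-2))) + 468 = 293*(-15*(1 + 36)) + 468 = 293*(-15*37) + 468 = 293*(-555) + 468 = -162615 + 468 = -162147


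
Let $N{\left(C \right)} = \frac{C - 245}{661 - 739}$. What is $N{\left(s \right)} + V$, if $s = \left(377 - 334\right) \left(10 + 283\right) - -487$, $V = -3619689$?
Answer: $- \frac{282348583}{78} \approx -3.6199 \cdot 10^{6}$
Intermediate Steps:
$s = 13086$ ($s = 43 \cdot 293 + 487 = 12599 + 487 = 13086$)
$N{\left(C \right)} = \frac{245}{78} - \frac{C}{78}$ ($N{\left(C \right)} = \frac{-245 + C}{-78} = \left(-245 + C\right) \left(- \frac{1}{78}\right) = \frac{245}{78} - \frac{C}{78}$)
$N{\left(s \right)} + V = \left(\frac{245}{78} - \frac{2181}{13}\right) - 3619689 = - \frac{12841}{78} - 3619689 = - \frac{282348583}{78}$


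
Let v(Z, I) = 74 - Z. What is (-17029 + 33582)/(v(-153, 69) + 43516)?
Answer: 16553/43743 ≈ 0.37841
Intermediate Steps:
(-17029 + 33582)/(v(-153, 69) + 43516) = (-17029 + 33582)/((74 - 1*(-153)) + 43516) = 16553/((74 + 153) + 43516) = 16553/(227 + 43516) = 16553/43743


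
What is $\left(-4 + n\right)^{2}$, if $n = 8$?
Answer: $16$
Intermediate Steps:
$\left(-4 + n\right)^{2} = \left(-4 + 8\right)^{2} = 4^{2} = 16$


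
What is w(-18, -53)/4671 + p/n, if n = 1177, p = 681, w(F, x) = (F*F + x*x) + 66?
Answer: 6946174/5497767 ≈ 1.2635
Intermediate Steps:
w(F, x) = 66 + F**2 + x**2 (w(F, x) = (F**2 + x**2) + 66 = 66 + F**2 + x**2)
w(-18, -53)/4671 + p/n = (66 + (-18)**2 + (-53)**2)/4671 + 681/1177 = (66 + 324 + 2809)*(1/4671) + 681*(1/1177) = 3199*(1/4671) + 681/1177 = 3199/4671 + 681/1177 = 6946174/5497767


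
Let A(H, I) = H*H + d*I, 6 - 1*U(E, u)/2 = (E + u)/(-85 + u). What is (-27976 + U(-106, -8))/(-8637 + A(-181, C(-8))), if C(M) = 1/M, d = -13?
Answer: -1387136/1196631 ≈ -1.1592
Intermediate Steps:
U(E, u) = 12 - 2*(E + u)/(-85 + u)
A(H, I) = H² - 13*I (A(H, I) = H*H - 13*I = H² - 13*I)
(-27976 + U(-106, -8))/(-8637 + A(-181, C(-8))) = (-27976 + 2*(-510 - 1*(-106) + 5*(-8))/(-85 - 8))/(-8637 + ((-181)² - 13/(-8))) = (-27976 + 2*(-510 + 106 - 40)/(-93))/(-8637 + (32761 - 13*(-⅛))) = (-27976 + 2*(-1/93)*(-444))/(-8637 + (32761 + 13/8)) = (-27976 + 296/31)/(-8637 + 262101/8) = -866960/(31*193005/8) = -866960/31*8/193005 = -1387136/1196631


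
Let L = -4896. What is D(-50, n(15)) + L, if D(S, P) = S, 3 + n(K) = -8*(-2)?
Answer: -4946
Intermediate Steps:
n(K) = 13 (n(K) = -3 - 8*(-2) = -3 + 16 = 13)
D(-50, n(15)) + L = -50 - 4896 = -4946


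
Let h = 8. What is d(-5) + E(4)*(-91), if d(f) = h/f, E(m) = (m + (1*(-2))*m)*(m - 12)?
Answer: -14568/5 ≈ -2913.6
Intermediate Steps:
E(m) = -m*(-12 + m) (E(m) = (m - 2*m)*(-12 + m) = (-m)*(-12 + m) = -m*(-12 + m))
d(f) = 8/f
d(-5) + E(4)*(-91) = 8/(-5) + (4*(12 - 1*4))*(-91) = 8*(-⅕) + (4*(12 - 4))*(-91) = -8/5 + (4*8)*(-91) = -8/5 + 32*(-91) = -8/5 - 2912 = -14568/5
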